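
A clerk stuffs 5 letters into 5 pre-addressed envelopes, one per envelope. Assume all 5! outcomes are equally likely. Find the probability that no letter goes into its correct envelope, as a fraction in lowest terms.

11/30

Favorable outcomes: !5 = 44.
Total outcomes: 5! = 120.
Probability = 44/120 = 11/30.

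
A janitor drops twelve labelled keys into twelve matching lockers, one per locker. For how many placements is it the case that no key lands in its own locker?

176214841

!12 = 12! · Σ_{k=0}^{12} (-1)^k/k!
= 12! - 12!/1! + 12!/2! - 12!/3! + 12!/4! - 12!/5! + 12!/6! - 12!/7! + 12!/8! - 12!/9! + 12!/10! - 12!/11! + 12!/12!
= 479001600 - 479001600 + 239500800 - 79833600 + 19958400 - 3991680 + 665280 - 95040 + 11880 - 1320 + 132 - 12 + 1
= 176214841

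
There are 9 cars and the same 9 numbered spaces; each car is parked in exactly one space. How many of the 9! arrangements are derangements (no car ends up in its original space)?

133496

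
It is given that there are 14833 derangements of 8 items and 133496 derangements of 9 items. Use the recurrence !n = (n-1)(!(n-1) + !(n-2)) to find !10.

!10 = (10-1)·(!9 + !8) = 9·(133496 + 14833) = 9·148329 = 1334961.

1334961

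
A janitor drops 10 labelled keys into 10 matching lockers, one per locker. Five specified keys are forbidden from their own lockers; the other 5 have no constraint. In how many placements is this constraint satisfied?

Let A_j be the event that the j-th constrained one is fixed. By inclusion-exclusion over the 5 events:
Σ_{j=0}^{5} (-1)^j C(5,j)(10-j)!
= C(5,0)·10! - C(5,1)·9! + C(5,2)·8! - C(5,3)·7! + C(5,4)·6! - C(5,5)·5!
= 3628800 - 1814400 + 403200 - 50400 + 3600 - 120
= 2170680

2170680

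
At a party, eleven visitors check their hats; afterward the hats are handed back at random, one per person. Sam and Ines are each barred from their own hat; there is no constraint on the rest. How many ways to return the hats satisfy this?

33022080

Let A_j be the event that the j-th constrained one is fixed. By inclusion-exclusion over the 2 events:
Σ_{j=0}^{2} (-1)^j C(2,j)(11-j)!
= C(2,0)·11! - C(2,1)·10! + C(2,2)·9!
= 39916800 - 7257600 + 362880
= 33022080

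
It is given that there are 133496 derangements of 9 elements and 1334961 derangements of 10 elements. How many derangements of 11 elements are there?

14684570

!11 = (11-1)·(!10 + !9) = 10·(1334961 + 133496) = 10·1468457 = 14684570.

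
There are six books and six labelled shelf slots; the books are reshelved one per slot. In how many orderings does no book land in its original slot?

265

!6 is the nearest integer to 6!/e.
6! = 720, and 720/e ≈ 264.87, so !6 = 265.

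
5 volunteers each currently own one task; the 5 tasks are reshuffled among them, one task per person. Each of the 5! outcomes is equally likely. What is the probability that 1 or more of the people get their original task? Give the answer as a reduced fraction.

Favorable outcomes: Σ_{i≥1} C(5,i)·!(5-i) = 5·9 + 10·2 + 10·1 + 5·0 + 1·1 = 76.
Total outcomes: 5! = 120.
Probability = 76/120 = 19/30.

19/30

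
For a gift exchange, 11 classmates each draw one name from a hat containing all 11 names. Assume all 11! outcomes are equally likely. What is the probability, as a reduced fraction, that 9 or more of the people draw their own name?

Favorable outcomes: Σ_{i≥9} C(11,i)·!(11-i) = 55·1 + 11·0 + 1·1 = 56.
Total outcomes: 11! = 39916800.
Probability = 56/39916800 = 1/712800.

1/712800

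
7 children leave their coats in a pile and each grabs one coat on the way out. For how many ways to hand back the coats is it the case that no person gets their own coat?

The number of derangements of 7 is !7 = Σ_{k=0}^{7} (-1)^k·7!/k!
= 7! - 7!/1! + 7!/2! - 7!/3! + 7!/4! - 7!/5! + 7!/6! - 7!/7!
= 5040 - 5040 + 2520 - 840 + 210 - 42 + 7 - 1
= 1854

1854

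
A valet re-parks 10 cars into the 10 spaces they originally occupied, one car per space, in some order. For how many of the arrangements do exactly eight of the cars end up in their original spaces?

45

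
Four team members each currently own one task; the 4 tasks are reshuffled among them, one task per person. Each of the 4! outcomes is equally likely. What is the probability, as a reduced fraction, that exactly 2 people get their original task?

1/4

Favorable outcomes: C(4,2)·!2 = 6·1 = 6.
Total outcomes: 4! = 24.
Probability = 6/24 = 1/4.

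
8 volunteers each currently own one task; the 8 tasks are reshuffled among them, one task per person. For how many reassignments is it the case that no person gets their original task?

14833

Use !n = n·!(n-1) + (-1)^n.
!8 = 8·1854 + 1 = 14833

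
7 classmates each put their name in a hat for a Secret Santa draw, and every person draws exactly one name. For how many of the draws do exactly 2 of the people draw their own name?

924

Choose which 2 of the 7 are fixed: C(7,2) = 21.
The other 5 form a derangement: !5 = 44.
Total: 21 × 44 = 924.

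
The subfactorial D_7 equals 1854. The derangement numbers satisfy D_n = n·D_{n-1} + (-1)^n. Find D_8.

14833

D_8 = 8·1854 + 1 = 14833.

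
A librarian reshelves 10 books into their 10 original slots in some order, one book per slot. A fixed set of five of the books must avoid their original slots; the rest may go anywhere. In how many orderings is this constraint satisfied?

2170680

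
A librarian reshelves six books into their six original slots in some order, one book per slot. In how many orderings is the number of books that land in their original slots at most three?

704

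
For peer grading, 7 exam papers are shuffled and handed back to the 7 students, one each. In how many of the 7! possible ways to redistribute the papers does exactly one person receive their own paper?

Choose which one of the 7 is fixed: C(7,1) = 7.
The other 6 form a derangement: !6 = 265.
Total: 7 × 265 = 1855.

1855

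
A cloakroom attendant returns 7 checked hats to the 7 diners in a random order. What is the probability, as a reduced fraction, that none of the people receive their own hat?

103/280

Favorable outcomes: !7 = 1854.
Total outcomes: 7! = 5040.
Probability = 1854/5040 = 103/280.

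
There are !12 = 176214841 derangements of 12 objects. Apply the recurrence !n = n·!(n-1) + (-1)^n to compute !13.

!13 = 13·176214841 - 1 = 2290792932.

2290792932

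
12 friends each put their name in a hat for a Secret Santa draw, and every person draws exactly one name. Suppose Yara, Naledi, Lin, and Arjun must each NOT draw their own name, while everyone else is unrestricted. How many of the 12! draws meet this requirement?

339696000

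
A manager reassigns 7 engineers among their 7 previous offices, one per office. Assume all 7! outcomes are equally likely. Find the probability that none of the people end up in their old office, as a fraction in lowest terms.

103/280

Favorable outcomes: !7 = 1854.
Total outcomes: 7! = 5040.
Probability = 1854/5040 = 103/280.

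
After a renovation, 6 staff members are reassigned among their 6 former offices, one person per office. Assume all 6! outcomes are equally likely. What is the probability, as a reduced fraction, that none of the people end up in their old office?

53/144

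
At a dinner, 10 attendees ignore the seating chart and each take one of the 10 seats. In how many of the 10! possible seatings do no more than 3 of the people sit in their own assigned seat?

3559886

# with exactly i fixed is C(10,i)·!(10-i); sum over i=0..3:
  i=0: C(10,0)·!10 = 1·1334961 = 1334961
  i=1: C(10,1)·!9 = 10·133496 = 1334960
  i=2: C(10,2)·!8 = 45·14833 = 667485
  i=3: C(10,3)·!7 = 120·1854 = 222480
Total = 3559886.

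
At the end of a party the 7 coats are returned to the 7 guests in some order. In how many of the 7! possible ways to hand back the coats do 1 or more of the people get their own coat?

# with exactly i fixed is C(7,i)·!(7-i); sum over i=1..7:
  i=1: C(7,1)·!6 = 7·265 = 1855
  i=2: C(7,2)·!5 = 21·44 = 924
  i=3: C(7,3)·!4 = 35·9 = 315
  i=4: C(7,4)·!3 = 35·2 = 70
  i=5: C(7,5)·!2 = 21·1 = 21
  i=6: C(7,6)·!1 = 7·0 = 0
  i=7: C(7,7)·!0 = 1·1 = 1
Total = 3186.

3186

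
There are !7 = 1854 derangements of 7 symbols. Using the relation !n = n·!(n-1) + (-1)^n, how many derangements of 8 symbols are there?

14833

!8 = 8·1854 + 1 = 14833.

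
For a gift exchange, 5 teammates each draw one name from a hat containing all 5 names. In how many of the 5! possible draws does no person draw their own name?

44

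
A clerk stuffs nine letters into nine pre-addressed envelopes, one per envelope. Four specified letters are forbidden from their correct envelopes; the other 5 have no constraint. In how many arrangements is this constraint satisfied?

Let A_j be the event that the j-th constrained one is fixed. By inclusion-exclusion over the 4 events:
Σ_{j=0}^{4} (-1)^j C(4,j)(9-j)!
= C(4,0)·9! - C(4,1)·8! + C(4,2)·7! - C(4,3)·6! + C(4,4)·5!
= 362880 - 161280 + 30240 - 2880 + 120
= 229080

229080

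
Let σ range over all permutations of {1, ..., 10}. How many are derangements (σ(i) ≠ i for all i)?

By inclusion-exclusion, !10 = Σ (-1)^k · 10!/k! for k=0..10
= 10! - 10!/1! + 10!/2! - 10!/3! + 10!/4! - 10!/5! + 10!/6! - 10!/7! + 10!/8! - 10!/9! + 10!/10!
= 3628800 - 3628800 + 1814400 - 604800 + 151200 - 30240 + 5040 - 720 + 90 - 10 + 1
= 1334961

1334961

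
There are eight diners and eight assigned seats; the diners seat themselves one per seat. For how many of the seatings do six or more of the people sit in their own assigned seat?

29

Sum C(8,i)·!(8-i) for i = 6..8:
  i=6: C(8,6)·!2 = 28·1 = 28
  i=7: C(8,7)·!1 = 8·0 = 0
  i=8: C(8,8)·!0 = 1·1 = 1
Total = 29.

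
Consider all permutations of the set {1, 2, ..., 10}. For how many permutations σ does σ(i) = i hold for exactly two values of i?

Pick the 2 fixed positions: C(10,2) = 45 ways.
The other 8 form a derangement: !8 = 14833.
Total: 45 × 14833 = 667485.

667485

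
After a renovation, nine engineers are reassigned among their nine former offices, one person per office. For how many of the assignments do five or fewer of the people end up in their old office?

362675

Sum C(9,i)·!(9-i) for i = 0..5:
  i=0: C(9,0)·!9 = 1·133496 = 133496
  i=1: C(9,1)·!8 = 9·14833 = 133497
  i=2: C(9,2)·!7 = 36·1854 = 66744
  i=3: C(9,3)·!6 = 84·265 = 22260
  i=4: C(9,4)·!5 = 126·44 = 5544
  i=5: C(9,5)·!4 = 126·9 = 1134
Total = 362675.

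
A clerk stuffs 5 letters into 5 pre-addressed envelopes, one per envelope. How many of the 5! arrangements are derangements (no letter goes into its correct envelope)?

44

!5 = 5! · Σ_{k=0}^{5} (-1)^k/k!
= 5! - 5!/1! + 5!/2! - 5!/3! + 5!/4! - 5!/5!
= 120 - 120 + 60 - 20 + 5 - 1
= 44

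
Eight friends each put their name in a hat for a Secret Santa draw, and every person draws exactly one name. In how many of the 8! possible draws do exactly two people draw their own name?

Pick the 2 fixed positions: C(8,2) = 28 ways.
The other 6 form a derangement: !6 = 265.
Total: 28 × 265 = 7420.

7420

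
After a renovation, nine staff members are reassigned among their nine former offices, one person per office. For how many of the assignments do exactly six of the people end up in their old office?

Choose which 6 of the 9 are fixed: C(9,6) = 84.
The other 3 form a derangement: !3 = 2.
Total: 84 × 2 = 168.

168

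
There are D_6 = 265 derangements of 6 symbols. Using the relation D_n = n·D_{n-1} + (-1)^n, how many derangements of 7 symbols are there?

D_7 = 7·265 - 1 = 1854.

1854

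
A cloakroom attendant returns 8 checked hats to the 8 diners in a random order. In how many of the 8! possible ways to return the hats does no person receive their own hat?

Recurrence: !8 = 8·!7 + (-1)^8.
!8 = 8·1854 + 1 = 14833

14833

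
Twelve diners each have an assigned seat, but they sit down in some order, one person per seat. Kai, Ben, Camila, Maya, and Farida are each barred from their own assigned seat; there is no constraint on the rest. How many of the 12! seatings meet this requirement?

Let A_j be the event that the j-th constrained one is fixed. By inclusion-exclusion over the 5 events:
Σ_{j=0}^{5} (-1)^j C(5,j)(12-j)!
= C(5,0)·12! - C(5,1)·11! + C(5,2)·10! - C(5,3)·9! + C(5,4)·8! - C(5,5)·7!
= 479001600 - 199584000 + 36288000 - 3628800 + 201600 - 5040
= 312273360

312273360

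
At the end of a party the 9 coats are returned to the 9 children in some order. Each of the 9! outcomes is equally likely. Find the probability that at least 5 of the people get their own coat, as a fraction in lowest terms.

Favorable outcomes: Σ_{i≥5} C(9,i)·!(9-i) = 126·9 + 84·2 + 36·1 + 9·0 + 1·1 = 1339.
Total outcomes: 9! = 362880.
Probability = 1339/362880 = 1339/362880.

1339/362880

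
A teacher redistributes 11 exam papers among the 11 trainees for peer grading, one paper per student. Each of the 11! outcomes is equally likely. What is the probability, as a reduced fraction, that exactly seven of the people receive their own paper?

1/13440

Favorable outcomes: C(11,7)·!4 = 330·9 = 2970.
Total outcomes: 11! = 39916800.
Probability = 2970/39916800 = 1/13440.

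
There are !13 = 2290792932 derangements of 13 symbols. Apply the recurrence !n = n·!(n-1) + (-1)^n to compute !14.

32071101049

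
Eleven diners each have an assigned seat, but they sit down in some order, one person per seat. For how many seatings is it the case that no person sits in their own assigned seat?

14684570

Recurrence: !11 = 11·!10 + (-1)^11.
!11 = 11·1334961 - 1 = 14684570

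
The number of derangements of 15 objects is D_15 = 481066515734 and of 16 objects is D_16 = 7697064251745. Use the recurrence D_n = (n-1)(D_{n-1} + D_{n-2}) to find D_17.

130850092279664

D_17 = (17-1)·(D_16 + D_15) = 16·(7697064251745 + 481066515734) = 16·8178130767479 = 130850092279664.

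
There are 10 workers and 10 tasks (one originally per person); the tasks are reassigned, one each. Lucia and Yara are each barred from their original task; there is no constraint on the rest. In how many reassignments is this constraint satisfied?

Inclusion-exclusion on the 2 forbidden self-matches:
Σ_{j=0}^{2} (-1)^j C(2,j)(10-j)!
= C(2,0)·10! - C(2,1)·9! + C(2,2)·8!
= 3628800 - 725760 + 40320
= 2943360

2943360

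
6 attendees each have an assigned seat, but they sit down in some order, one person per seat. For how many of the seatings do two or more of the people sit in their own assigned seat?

# with exactly i fixed is C(6,i)·!(6-i); sum over i=2..6:
  i=2: C(6,2)·!4 = 15·9 = 135
  i=3: C(6,3)·!3 = 20·2 = 40
  i=4: C(6,4)·!2 = 15·1 = 15
  i=5: C(6,5)·!1 = 6·0 = 0
  i=6: C(6,6)·!0 = 1·1 = 1
Total = 191.

191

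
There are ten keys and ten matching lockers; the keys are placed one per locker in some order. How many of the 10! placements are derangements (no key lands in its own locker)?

The number of derangements of 10 is !10 = Σ_{k=0}^{10} (-1)^k·10!/k!
= 10! - 10!/1! + 10!/2! - 10!/3! + 10!/4! - 10!/5! + 10!/6! - 10!/7! + 10!/8! - 10!/9! + 10!/10!
= 3628800 - 3628800 + 1814400 - 604800 + 151200 - 30240 + 5040 - 720 + 90 - 10 + 1
= 1334961

1334961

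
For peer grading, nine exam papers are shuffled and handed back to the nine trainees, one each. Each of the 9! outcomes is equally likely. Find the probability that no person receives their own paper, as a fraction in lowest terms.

16687/45360

Favorable outcomes: !9 = 133496.
Total outcomes: 9! = 362880.
Probability = 133496/362880 = 16687/45360.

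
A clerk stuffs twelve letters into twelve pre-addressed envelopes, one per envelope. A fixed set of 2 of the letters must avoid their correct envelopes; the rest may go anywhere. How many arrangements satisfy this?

Inclusion-exclusion on the 2 forbidden self-matches:
Σ_{j=0}^{2} (-1)^j C(2,j)(12-j)!
= C(2,0)·12! - C(2,1)·11! + C(2,2)·10!
= 479001600 - 79833600 + 3628800
= 402796800

402796800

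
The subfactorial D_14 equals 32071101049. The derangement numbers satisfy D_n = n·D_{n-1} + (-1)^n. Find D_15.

481066515734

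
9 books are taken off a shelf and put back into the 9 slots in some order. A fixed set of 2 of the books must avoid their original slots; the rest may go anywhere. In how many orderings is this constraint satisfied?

287280

Let A_j be the event that the j-th constrained one is fixed. By inclusion-exclusion over the 2 events:
Σ_{j=0}^{2} (-1)^j C(2,j)(9-j)!
= C(2,0)·9! - C(2,1)·8! + C(2,2)·7!
= 362880 - 80640 + 5040
= 287280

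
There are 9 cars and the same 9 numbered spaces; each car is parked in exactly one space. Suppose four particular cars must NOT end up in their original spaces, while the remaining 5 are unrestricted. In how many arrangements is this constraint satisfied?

Let A_j be the event that the j-th constrained one is fixed. By inclusion-exclusion over the 4 events:
Σ_{j=0}^{4} (-1)^j C(4,j)(9-j)!
= C(4,0)·9! - C(4,1)·8! + C(4,2)·7! - C(4,3)·6! + C(4,4)·5!
= 362880 - 161280 + 30240 - 2880 + 120
= 229080

229080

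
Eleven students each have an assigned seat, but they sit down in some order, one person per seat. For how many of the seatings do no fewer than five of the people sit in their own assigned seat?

Sum C(11,i)·!(11-i) for i = 5..11:
  i=5: C(11,5)·!6 = 462·265 = 122430
  i=6: C(11,6)·!5 = 462·44 = 20328
  i=7: C(11,7)·!4 = 330·9 = 2970
  i=8: C(11,8)·!3 = 165·2 = 330
  i=9: C(11,9)·!2 = 55·1 = 55
  i=10: C(11,10)·!1 = 11·0 = 0
  i=11: C(11,11)·!0 = 1·1 = 1
Total = 146114.

146114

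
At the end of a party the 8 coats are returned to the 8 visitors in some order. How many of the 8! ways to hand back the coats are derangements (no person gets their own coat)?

The subfactorial !8 = [8!/e] (nearest integer).
8! = 40320, and 40320/e ≈ 14832.90, so !8 = 14833.

14833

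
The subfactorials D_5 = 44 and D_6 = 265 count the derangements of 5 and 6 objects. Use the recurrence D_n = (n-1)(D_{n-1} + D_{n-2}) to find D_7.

D_7 = (7-1)·(D_6 + D_5) = 6·(265 + 44) = 6·309 = 1854.

1854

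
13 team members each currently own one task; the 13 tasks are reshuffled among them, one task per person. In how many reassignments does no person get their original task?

2290792932

By inclusion-exclusion, !13 = Σ (-1)^k · 13!/k! for k=0..13
= 13! - 13!/1! + 13!/2! - 13!/3! + 13!/4! - 13!/5! + 13!/6! - 13!/7! + 13!/8! - 13!/9! + 13!/10! - 13!/11! + 13!/12! - 13!/13!
= 6227020800 - 6227020800 + 3113510400 - 1037836800 + 259459200 - 51891840 + 8648640 - 1235520 + 154440 - 17160 + 1716 - 156 + 13 - 1
= 2290792932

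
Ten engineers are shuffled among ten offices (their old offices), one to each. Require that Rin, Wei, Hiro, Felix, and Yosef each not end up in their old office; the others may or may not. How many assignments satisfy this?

Inclusion-exclusion on the 5 forbidden self-matches:
Σ_{j=0}^{5} (-1)^j C(5,j)(10-j)!
= C(5,0)·10! - C(5,1)·9! + C(5,2)·8! - C(5,3)·7! + C(5,4)·6! - C(5,5)·5!
= 3628800 - 1814400 + 403200 - 50400 + 3600 - 120
= 2170680

2170680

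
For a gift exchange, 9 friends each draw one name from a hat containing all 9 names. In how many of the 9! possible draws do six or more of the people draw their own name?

# with exactly i fixed is C(9,i)·!(9-i); sum over i=6..9:
  i=6: C(9,6)·!3 = 84·2 = 168
  i=7: C(9,7)·!2 = 36·1 = 36
  i=8: C(9,8)·!1 = 9·0 = 0
  i=9: C(9,9)·!0 = 1·1 = 1
Total = 205.

205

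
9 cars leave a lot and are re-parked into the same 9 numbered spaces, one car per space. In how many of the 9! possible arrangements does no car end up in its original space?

133496

Use !n = (n-1)(!(n-1) + !(n-2)).
!9 = 8·(14833 + 1854) = 8·16687 = 133496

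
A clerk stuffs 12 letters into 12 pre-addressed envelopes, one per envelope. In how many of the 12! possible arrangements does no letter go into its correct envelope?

176214841

By inclusion-exclusion, !12 = Σ (-1)^k · 12!/k! for k=0..12
= 12! - 12!/1! + 12!/2! - 12!/3! + 12!/4! - 12!/5! + 12!/6! - 12!/7! + 12!/8! - 12!/9! + 12!/10! - 12!/11! + 12!/12!
= 479001600 - 479001600 + 239500800 - 79833600 + 19958400 - 3991680 + 665280 - 95040 + 11880 - 1320 + 132 - 12 + 1
= 176214841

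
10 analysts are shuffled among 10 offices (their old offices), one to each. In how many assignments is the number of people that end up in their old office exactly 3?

222480

Choose which 3 of the 10 are fixed: C(10,3) = 120.
The other 7 form a derangement: !7 = 1854.
Total: 120 × 1854 = 222480.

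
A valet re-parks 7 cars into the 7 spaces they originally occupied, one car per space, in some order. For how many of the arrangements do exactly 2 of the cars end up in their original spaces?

924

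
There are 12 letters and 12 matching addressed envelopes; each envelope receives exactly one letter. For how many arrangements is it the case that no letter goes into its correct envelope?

176214841

By inclusion-exclusion, !12 = Σ (-1)^k · 12!/k! for k=0..12
= 12! - 12!/1! + 12!/2! - 12!/3! + 12!/4! - 12!/5! + 12!/6! - 12!/7! + 12!/8! - 12!/9! + 12!/10! - 12!/11! + 12!/12!
= 479001600 - 479001600 + 239500800 - 79833600 + 19958400 - 3991680 + 665280 - 95040 + 11880 - 1320 + 132 - 12 + 1
= 176214841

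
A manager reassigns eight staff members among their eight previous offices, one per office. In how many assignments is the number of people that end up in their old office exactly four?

630

Pick the 4 fixed positions: C(8,4) = 70 ways.
The remaining 4 must be deranged: !4 = 9.
Total: 70 × 9 = 630.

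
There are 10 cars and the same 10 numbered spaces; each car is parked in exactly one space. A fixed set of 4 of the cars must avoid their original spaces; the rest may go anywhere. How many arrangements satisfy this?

Inclusion-exclusion on the 4 forbidden self-matches:
Σ_{j=0}^{4} (-1)^j C(4,j)(10-j)!
= C(4,0)·10! - C(4,1)·9! + C(4,2)·8! - C(4,3)·7! + C(4,4)·6!
= 3628800 - 1451520 + 241920 - 20160 + 720
= 2399760

2399760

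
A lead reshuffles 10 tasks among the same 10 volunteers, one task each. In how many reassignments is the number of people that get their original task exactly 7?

240

Pick the 7 fixed positions: C(10,7) = 120 ways.
The remaining 3 must be deranged: !3 = 2.
Total: 120 × 2 = 240.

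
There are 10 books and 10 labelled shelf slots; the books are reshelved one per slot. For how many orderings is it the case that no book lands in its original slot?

Recurrence: !10 = 10·!9 + (-1)^10.
!10 = 10·133496 + 1 = 1334961

1334961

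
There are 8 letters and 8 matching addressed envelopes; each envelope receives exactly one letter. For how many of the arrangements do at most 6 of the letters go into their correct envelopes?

# with exactly i fixed is C(8,i)·!(8-i); sum over i=0..6:
  i=0: C(8,0)·!8 = 1·14833 = 14833
  i=1: C(8,1)·!7 = 8·1854 = 14832
  i=2: C(8,2)·!6 = 28·265 = 7420
  i=3: C(8,3)·!5 = 56·44 = 2464
  i=4: C(8,4)·!4 = 70·9 = 630
  i=5: C(8,5)·!3 = 56·2 = 112
  i=6: C(8,6)·!2 = 28·1 = 28
Total = 40319.

40319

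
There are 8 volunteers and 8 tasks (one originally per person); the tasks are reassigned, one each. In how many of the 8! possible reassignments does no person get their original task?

!8 is the nearest integer to 8!/e.
8! = 40320, and 40320/e ≈ 14832.90, so !8 = 14833.

14833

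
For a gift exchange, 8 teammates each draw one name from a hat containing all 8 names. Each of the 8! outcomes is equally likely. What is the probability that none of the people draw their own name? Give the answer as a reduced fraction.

Favorable outcomes: !8 = 14833.
Total outcomes: 8! = 40320.
Probability = 14833/40320 = 2119/5760.

2119/5760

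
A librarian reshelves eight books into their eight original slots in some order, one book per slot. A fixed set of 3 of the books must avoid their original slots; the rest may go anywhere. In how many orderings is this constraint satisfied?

27240

Inclusion-exclusion on the 3 forbidden self-matches:
Σ_{j=0}^{3} (-1)^j C(3,j)(8-j)!
= C(3,0)·8! - C(3,1)·7! + C(3,2)·6! - C(3,3)·5!
= 40320 - 15120 + 2160 - 120
= 27240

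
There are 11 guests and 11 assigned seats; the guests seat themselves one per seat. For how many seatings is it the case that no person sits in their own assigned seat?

14684570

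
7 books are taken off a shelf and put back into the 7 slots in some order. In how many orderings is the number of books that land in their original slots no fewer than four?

92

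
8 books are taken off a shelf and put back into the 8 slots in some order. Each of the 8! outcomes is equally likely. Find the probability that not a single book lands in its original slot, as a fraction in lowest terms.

Favorable outcomes: !8 = 14833.
Total outcomes: 8! = 40320.
Probability = 14833/40320 = 2119/5760.

2119/5760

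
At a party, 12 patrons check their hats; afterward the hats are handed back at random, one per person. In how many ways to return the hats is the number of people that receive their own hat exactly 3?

29369120

Choose which 3 of the 12 are fixed: C(12,3) = 220.
The remaining 9 must be deranged: !9 = 133496.
Total: 220 × 133496 = 29369120.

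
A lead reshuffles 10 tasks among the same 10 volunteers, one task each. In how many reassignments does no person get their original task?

1334961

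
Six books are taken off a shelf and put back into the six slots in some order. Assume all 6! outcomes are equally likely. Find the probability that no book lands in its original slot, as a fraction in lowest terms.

Favorable outcomes: !6 = 265.
Total outcomes: 6! = 720.
Probability = 265/720 = 53/144.

53/144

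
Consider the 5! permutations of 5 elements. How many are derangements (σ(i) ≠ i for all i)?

The subfactorial !5 = [5!/e] (nearest integer).
5! = 120, and 120/e ≈ 44.15, so !5 = 44.

44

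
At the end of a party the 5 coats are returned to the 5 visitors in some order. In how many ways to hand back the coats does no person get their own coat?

!5 is the nearest integer to 5!/e.
5! = 120, and 120/e ≈ 44.15, so !5 = 44.

44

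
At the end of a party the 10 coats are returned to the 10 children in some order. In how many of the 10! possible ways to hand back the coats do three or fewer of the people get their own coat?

3559886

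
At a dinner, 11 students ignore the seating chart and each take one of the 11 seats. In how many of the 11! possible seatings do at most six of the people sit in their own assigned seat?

39913444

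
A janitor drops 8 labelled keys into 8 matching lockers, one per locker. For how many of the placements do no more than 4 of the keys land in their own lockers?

40179

Sum C(8,i)·!(8-i) for i = 0..4:
  i=0: C(8,0)·!8 = 1·14833 = 14833
  i=1: C(8,1)·!7 = 8·1854 = 14832
  i=2: C(8,2)·!6 = 28·265 = 7420
  i=3: C(8,3)·!5 = 56·44 = 2464
  i=4: C(8,4)·!4 = 70·9 = 630
Total = 40179.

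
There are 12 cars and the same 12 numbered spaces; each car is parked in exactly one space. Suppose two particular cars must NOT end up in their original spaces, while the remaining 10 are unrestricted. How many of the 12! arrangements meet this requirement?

Let A_j be the event that the j-th constrained one is fixed. By inclusion-exclusion over the 2 events:
Σ_{j=0}^{2} (-1)^j C(2,j)(12-j)!
= C(2,0)·12! - C(2,1)·11! + C(2,2)·10!
= 479001600 - 79833600 + 3628800
= 402796800

402796800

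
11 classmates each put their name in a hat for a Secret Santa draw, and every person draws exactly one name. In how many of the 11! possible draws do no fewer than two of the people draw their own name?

10547659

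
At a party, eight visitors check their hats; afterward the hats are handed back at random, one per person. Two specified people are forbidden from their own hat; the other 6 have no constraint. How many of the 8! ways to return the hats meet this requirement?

30960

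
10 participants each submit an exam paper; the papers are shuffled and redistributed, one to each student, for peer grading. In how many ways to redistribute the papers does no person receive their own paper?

By inclusion-exclusion, !10 = Σ (-1)^k · 10!/k! for k=0..10
= 10! - 10!/1! + 10!/2! - 10!/3! + 10!/4! - 10!/5! + 10!/6! - 10!/7! + 10!/8! - 10!/9! + 10!/10!
= 3628800 - 3628800 + 1814400 - 604800 + 151200 - 30240 + 5040 - 720 + 90 - 10 + 1
= 1334961

1334961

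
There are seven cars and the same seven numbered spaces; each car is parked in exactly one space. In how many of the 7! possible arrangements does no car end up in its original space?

Use !n = (n-1)(!(n-1) + !(n-2)).
!7 = 6·(265 + 44) = 6·309 = 1854

1854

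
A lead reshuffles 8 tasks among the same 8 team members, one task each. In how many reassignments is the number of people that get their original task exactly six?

28

Choose which 6 of the 8 are fixed: C(8,6) = 28.
The other 2 form a derangement: !2 = 1.
Total: 28 × 1 = 28.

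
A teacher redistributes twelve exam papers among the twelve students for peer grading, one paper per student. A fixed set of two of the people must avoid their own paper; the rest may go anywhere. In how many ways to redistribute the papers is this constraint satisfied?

Inclusion-exclusion on the 2 forbidden self-matches:
Σ_{j=0}^{2} (-1)^j C(2,j)(12-j)!
= C(2,0)·12! - C(2,1)·11! + C(2,2)·10!
= 479001600 - 79833600 + 3628800
= 402796800

402796800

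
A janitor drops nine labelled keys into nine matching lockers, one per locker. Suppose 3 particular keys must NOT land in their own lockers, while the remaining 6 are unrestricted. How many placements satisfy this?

256320

Inclusion-exclusion on the 3 forbidden self-matches:
Σ_{j=0}^{3} (-1)^j C(3,j)(9-j)!
= C(3,0)·9! - C(3,1)·8! + C(3,2)·7! - C(3,3)·6!
= 362880 - 120960 + 15120 - 720
= 256320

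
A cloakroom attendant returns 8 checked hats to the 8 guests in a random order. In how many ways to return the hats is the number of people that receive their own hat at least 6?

29

# with exactly i fixed is C(8,i)·!(8-i); sum over i=6..8:
  i=6: C(8,6)·!2 = 28·1 = 28
  i=7: C(8,7)·!1 = 8·0 = 0
  i=8: C(8,8)·!0 = 1·1 = 1
Total = 29.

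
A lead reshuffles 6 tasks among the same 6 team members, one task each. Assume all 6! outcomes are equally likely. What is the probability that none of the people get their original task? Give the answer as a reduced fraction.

53/144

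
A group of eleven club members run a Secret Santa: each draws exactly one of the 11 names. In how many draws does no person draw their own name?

14684570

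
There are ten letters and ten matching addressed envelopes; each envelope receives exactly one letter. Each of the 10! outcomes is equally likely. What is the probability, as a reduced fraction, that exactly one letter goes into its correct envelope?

Favorable outcomes: C(10,1)·!9 = 10·133496 = 1334960.
Total outcomes: 10! = 3628800.
Probability = 1334960/3628800 = 16687/45360.

16687/45360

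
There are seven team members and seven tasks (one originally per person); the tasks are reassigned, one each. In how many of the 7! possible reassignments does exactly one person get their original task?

1855

Pick the single fixed position: C(7,1) = 7 ways.
The other 6 form a derangement: !6 = 265.
Total: 7 × 265 = 1855.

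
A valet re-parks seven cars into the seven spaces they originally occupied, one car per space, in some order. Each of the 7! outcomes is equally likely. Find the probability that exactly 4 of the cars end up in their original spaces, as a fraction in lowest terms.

1/72

Favorable outcomes: C(7,4)·!3 = 35·2 = 70.
Total outcomes: 7! = 5040.
Probability = 70/5040 = 1/72.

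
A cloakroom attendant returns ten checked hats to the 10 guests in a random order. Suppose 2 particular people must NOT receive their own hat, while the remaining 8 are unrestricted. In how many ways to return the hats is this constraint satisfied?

2943360

Let A_j be the event that the j-th constrained one is fixed. By inclusion-exclusion over the 2 events:
Σ_{j=0}^{2} (-1)^j C(2,j)(10-j)!
= C(2,0)·10! - C(2,1)·9! + C(2,2)·8!
= 3628800 - 725760 + 40320
= 2943360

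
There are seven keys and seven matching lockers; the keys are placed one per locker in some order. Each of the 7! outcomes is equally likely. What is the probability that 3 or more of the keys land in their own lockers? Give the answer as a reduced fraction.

Favorable outcomes: Σ_{i≥3} C(7,i)·!(7-i) = 35·9 + 35·2 + 21·1 + 7·0 + 1·1 = 407.
Total outcomes: 7! = 5040.
Probability = 407/5040 = 407/5040.

407/5040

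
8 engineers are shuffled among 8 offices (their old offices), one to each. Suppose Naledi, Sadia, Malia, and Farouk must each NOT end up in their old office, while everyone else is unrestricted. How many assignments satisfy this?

24024

Inclusion-exclusion on the 4 forbidden self-matches:
Σ_{j=0}^{4} (-1)^j C(4,j)(8-j)!
= C(4,0)·8! - C(4,1)·7! + C(4,2)·6! - C(4,3)·5! + C(4,4)·4!
= 40320 - 20160 + 4320 - 480 + 24
= 24024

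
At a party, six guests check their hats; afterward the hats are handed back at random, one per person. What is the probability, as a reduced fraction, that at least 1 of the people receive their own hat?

91/144

Favorable outcomes: Σ_{i≥1} C(6,i)·!(6-i) = 6·44 + 15·9 + 20·2 + 15·1 + 6·0 + 1·1 = 455.
Total outcomes: 6! = 720.
Probability = 455/720 = 91/144.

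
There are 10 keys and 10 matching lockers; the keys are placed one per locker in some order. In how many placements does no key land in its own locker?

1334961

Recurrence: !10 = 10·!9 + (-1)^10.
!10 = 10·133496 + 1 = 1334961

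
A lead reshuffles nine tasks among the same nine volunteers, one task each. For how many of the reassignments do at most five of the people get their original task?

# with exactly i fixed is C(9,i)·!(9-i); sum over i=0..5:
  i=0: C(9,0)·!9 = 1·133496 = 133496
  i=1: C(9,1)·!8 = 9·14833 = 133497
  i=2: C(9,2)·!7 = 36·1854 = 66744
  i=3: C(9,3)·!6 = 84·265 = 22260
  i=4: C(9,4)·!5 = 126·44 = 5544
  i=5: C(9,5)·!4 = 126·9 = 1134
Total = 362675.

362675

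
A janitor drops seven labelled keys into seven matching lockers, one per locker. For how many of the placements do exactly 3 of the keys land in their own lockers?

315

Pick the 3 fixed positions: C(7,3) = 35 ways.
The other 4 form a derangement: !4 = 9.
Total: 35 × 9 = 315.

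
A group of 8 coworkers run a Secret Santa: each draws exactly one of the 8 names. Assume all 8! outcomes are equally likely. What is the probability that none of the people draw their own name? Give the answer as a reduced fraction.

Favorable outcomes: !8 = 14833.
Total outcomes: 8! = 40320.
Probability = 14833/40320 = 2119/5760.

2119/5760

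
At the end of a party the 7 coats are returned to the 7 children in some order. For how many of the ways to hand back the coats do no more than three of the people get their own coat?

4948

# with exactly i fixed is C(7,i)·!(7-i); sum over i=0..3:
  i=0: C(7,0)·!7 = 1·1854 = 1854
  i=1: C(7,1)·!6 = 7·265 = 1855
  i=2: C(7,2)·!5 = 21·44 = 924
  i=3: C(7,3)·!4 = 35·9 = 315
Total = 4948.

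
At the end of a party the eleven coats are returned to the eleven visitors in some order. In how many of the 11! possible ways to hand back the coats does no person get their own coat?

14684570

!11 = 11! · Σ_{k=0}^{11} (-1)^k/k!
= 11! - 11!/1! + 11!/2! - 11!/3! + 11!/4! - 11!/5! + 11!/6! - 11!/7! + 11!/8! - 11!/9! + 11!/10! - 11!/11!
= 39916800 - 39916800 + 19958400 - 6652800 + 1663200 - 332640 + 55440 - 7920 + 990 - 110 + 11 - 1
= 14684570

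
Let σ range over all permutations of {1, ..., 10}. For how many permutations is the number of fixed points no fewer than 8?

# with exactly i fixed is C(10,i)·!(10-i); sum over i=8..10:
  i=8: C(10,8)·!2 = 45·1 = 45
  i=9: C(10,9)·!1 = 10·0 = 0
  i=10: C(10,10)·!0 = 1·1 = 1
Total = 46.

46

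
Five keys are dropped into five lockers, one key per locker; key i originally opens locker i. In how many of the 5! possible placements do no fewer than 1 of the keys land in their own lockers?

# with exactly i fixed is C(5,i)·!(5-i); sum over i=1..5:
  i=1: C(5,1)·!4 = 5·9 = 45
  i=2: C(5,2)·!3 = 10·2 = 20
  i=3: C(5,3)·!2 = 10·1 = 10
  i=4: C(5,4)·!1 = 5·0 = 0
  i=5: C(5,5)·!0 = 1·1 = 1
Total = 76.

76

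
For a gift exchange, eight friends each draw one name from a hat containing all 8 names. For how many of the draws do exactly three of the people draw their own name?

2464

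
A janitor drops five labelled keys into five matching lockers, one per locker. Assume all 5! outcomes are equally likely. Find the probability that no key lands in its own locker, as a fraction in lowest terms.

11/30

Favorable outcomes: !5 = 44.
Total outcomes: 5! = 120.
Probability = 44/120 = 11/30.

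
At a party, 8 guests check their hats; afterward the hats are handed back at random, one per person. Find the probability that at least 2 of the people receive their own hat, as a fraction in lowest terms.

Favorable outcomes: Σ_{i≥2} C(8,i)·!(8-i) = 28·265 + 56·44 + 70·9 + 56·2 + 28·1 + 8·0 + 1·1 = 10655.
Total outcomes: 8! = 40320.
Probability = 10655/40320 = 2131/8064.

2131/8064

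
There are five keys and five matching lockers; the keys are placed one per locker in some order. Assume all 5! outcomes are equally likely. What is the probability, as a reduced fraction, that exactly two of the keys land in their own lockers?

Favorable outcomes: C(5,2)·!3 = 10·2 = 20.
Total outcomes: 5! = 120.
Probability = 20/120 = 1/6.

1/6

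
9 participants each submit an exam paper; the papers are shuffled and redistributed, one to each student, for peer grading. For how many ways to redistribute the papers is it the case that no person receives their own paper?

133496

!9 = 9! · Σ_{k=0}^{9} (-1)^k/k!
= 9! - 9!/1! + 9!/2! - 9!/3! + 9!/4! - 9!/5! + 9!/6! - 9!/7! + 9!/8! - 9!/9!
= 362880 - 362880 + 181440 - 60480 + 15120 - 3024 + 504 - 72 + 9 - 1
= 133496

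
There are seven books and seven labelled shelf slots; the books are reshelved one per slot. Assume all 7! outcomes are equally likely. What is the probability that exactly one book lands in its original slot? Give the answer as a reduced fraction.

Favorable outcomes: C(7,1)·!6 = 7·265 = 1855.
Total outcomes: 7! = 5040.
Probability = 1855/5040 = 53/144.

53/144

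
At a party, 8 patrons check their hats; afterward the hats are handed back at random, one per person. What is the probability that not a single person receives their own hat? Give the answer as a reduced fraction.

Favorable outcomes: !8 = 14833.
Total outcomes: 8! = 40320.
Probability = 14833/40320 = 2119/5760.

2119/5760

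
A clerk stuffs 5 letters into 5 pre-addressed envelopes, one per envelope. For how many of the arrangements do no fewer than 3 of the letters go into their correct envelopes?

Sum C(5,i)·!(5-i) for i = 3..5:
  i=3: C(5,3)·!2 = 10·1 = 10
  i=4: C(5,4)·!1 = 5·0 = 0
  i=5: C(5,5)·!0 = 1·1 = 1
Total = 11.

11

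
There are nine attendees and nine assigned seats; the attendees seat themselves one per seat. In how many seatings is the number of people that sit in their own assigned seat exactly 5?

1134

Pick the 5 fixed positions: C(9,5) = 126 ways.
The other 4 form a derangement: !4 = 9.
Total: 126 × 9 = 1134.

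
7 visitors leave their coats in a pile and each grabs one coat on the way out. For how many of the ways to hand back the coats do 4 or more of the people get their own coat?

Sum C(7,i)·!(7-i) for i = 4..7:
  i=4: C(7,4)·!3 = 35·2 = 70
  i=5: C(7,5)·!2 = 21·1 = 21
  i=6: C(7,6)·!1 = 7·0 = 0
  i=7: C(7,7)·!0 = 1·1 = 1
Total = 92.

92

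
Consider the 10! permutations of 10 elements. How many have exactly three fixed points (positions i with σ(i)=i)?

Pick the 3 fixed positions: C(10,3) = 120 ways.
The other 7 form a derangement: !7 = 1854.
Total: 120 × 1854 = 222480.

222480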